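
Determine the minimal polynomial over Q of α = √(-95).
m_α(x) = x^2 + 95

α satisfies α^2 + 95 = 0, so x^2 + 95 annihilates α. Since d = -95 is squarefree and ≠ 1, it is not a perfect square in Q, so x^2 + 95 has no rational root and is therefore irreducible over Q (a degree-2 polynomial over a field is irreducible iff it has no root). Hence m_α(x) = x^2 + 95.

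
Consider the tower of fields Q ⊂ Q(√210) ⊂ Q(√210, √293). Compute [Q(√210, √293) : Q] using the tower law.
[Q(√210, √293) : Q] = 4

[Q(√210):Q] = 2 (min poly x^2 - 210, irreducible since 210 is squarefree > 1). For the top step, suppose √293 ∈ Q(√210), say √293 = c + d√210 with c, d ∈ Q. Squaring: 293 = c^2 + 210d^2 + 2cd√210. Since √210 ∉ Q this forces 2cd = 0. If d = 0 then √293 = c ∈ Q, contradicting 293 squarefree > 1. If c = 0 then 293 = 210d^2, so 210·293 = (210d)^2 is a perfect square in Q — but 210·293 = 61530 is not a perfect square (since 210 and 293 are distinct squarefree integers). Contradiction. Hence √293 ∉ Q(√210), so x^2 - 293 stays irreducible over Q(√210) and [Q(√210, √293) : Q(√210)] = 2. By the tower law, [Q(√210, √293) : Q] = 2 · 2 = 4.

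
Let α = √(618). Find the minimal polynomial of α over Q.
m_α(x) = x^2 - 618

α satisfies α^2 - 618 = 0, so x^2 - 618 annihilates α. Since d = 618 is squarefree and ≠ 1, it is not a perfect square in Q, so x^2 - 618 has no rational root and is therefore irreducible over Q (a degree-2 polynomial over a field is irreducible iff it has no root). Hence m_α(x) = x^2 - 618.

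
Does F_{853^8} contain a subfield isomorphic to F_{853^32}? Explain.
No: F_{853^32} is not a subfield of F_{853^8}

F_{p^m} embeds in F_{p^n} iff m | n. Here 32 ∤ 8 (since 8 = 0·32 + 8 with remainder 8 ≠ 0), so F_{853^32} is not a subfield of F_{853^8}. Equivalently: if it were, the tower law would give 32 = [F_{853^32}:F_853] dividing [F_{853^8}:F_853] = 8, contradiction.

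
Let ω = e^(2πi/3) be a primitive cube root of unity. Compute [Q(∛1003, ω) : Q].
[Q(∛1003, ω) : Q] = 6

[Q(∛1003):Q] = 3 (min poly x^3 - 1003, irreducible since 1003 is not a perfect cube). [Q(ω):Q] = 2 (min poly x^2 + x + 1). Since Q(∛1003) ⊂ R and ω ∉ R, we have ω ∉ Q(∛1003), so x^2 + x + 1 remains irreducible over Q(∛1003) and [Q(∛1003, ω) : Q(∛1003)] = 2. By the tower law, [Q(∛1003, ω) : Q] = 3 · 2 = 6. (In fact Q(∛1003, ω) is the splitting field of x^3 - 1003 over Q.)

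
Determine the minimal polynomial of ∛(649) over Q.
m_α(x) = x^3 - 649

α satisfies α^3 = 649, so x^3 - 649 annihilates α. By the rational root test, a rational root p/q (in lowest terms) of x^3 - 649 would satisfy p^3 = 649 q^3, forcing q = 1 and p^3 = 649; but 649 is not a perfect cube, contradiction. A monic cubic over Q with no rational root is irreducible (any nontrivial factorization would include a linear factor). Hence x^3 - 649 is the minimal polynomial of α, and in particular [Q(α):Q] = 3.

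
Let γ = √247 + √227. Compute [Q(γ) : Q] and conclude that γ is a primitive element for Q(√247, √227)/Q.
[Q(γ) : Q] = 4 (equivalently, Q(γ) = Q(√247, √227))

Obviously Q(γ) ⊆ Q(√247, √227), and [Q(√247, √227):Q] = 4 (since 247, 227 are distinct squarefree integers > 1 with 56069 not a perfect square). To show equality we compute the minimal polynomial of γ. From γ = √247 + √227: γ^2 = 247 + 2√(56069) + 227 = 474 + 2√(56069), so γ^2 - 474 = 2√(56069); squaring, (γ^2 - 474)^2 = 4·56069, i.e. γ^4 - 948γ^2 + 224676 - 224276 = 0, i.e. γ^4 - 948γ^2 + 400 = 0. So γ is a root of x^4 - 948x^2 + 400. This polynomial is irreducible over Q: it has no rational root (each ±√247 ± √227 is irrational), and any factorization into two quadratics over Q would force √(56069) ∈ Q (pairing opposite roots) or √247, √227 ∈ Q (other pairings), all impossible. Hence [Q(γ):Q] = 4 = [Q(√247, √227):Q], so Q(γ) = Q(√247, √227).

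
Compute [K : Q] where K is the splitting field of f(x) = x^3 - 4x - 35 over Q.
[K : Q] = 6

By the rational root test, any rational root of the monic integer polynomial f(x) = x^3 - 4x - 35 must be an integer dividing the constant term -35, i.e. one of ±{1, 5, 7, 35}. Evaluating: f(1) = -38, f(-1) = -32, f(5) = 70, f(-5) = -140, f(7) = 280, f(-7) = -350, f(35) = 42700, f(-35) = -42770; none is 0, so f has no rational root and is therefore irreducible over Q (a cubic with no linear factor over a field is irreducible). For an irreducible cubic, the Galois group is A_3 or S_3 according as the discriminant disc(f) = -4a^3 - 27b^2 = -4·(-4)^3 - 27·(-35)^2 = -32819 is or is not a square in Q. Here disc(f) = -32819 is not a perfect square in Q, so the Galois group of f over Q is not contained in A_3 and must be all of S_3. The splitting field has degree |S_3| = 6 over Q, so [K : Q] = 6.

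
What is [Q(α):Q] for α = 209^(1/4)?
[Q(α):Q] = 4

α is a root of x^4 - 209. By Eisenstein's criterion at the prime p = 11 (which divides the constant term 209 but p^2 = 121 does not, since 209 is squarefree), x^4 - 209 is irreducible over Q. Hence [Q(α):Q] = 4.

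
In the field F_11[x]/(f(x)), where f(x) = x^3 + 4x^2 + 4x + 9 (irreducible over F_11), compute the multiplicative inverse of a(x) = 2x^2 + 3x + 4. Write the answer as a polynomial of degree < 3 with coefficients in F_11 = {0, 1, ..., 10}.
a(x)^(-1) ≡ 6x^2 + 7 (mod f(x))

Since f is irreducible over F_11, F_11[x]/(f) is a field and a(x) ≠ 0 has an inverse. Apply the extended Euclidean algorithm to f(x) and a(x) in F_11[x]: f(x) = (6x + 4)·a(x) + (x + 4);  a(x) = (2x + 6)·(x + 4) + (2). The last nonzero remainder is the constant 2 = gcd(f, a) in F_11. Back-substituting through the division chain expresses 2 = s(x)·a(x) + t(x)·f(x) with s(x) ≡ x^2 + 3 (mod f), so (x^2 + 3)·a(x) ≡ 2 (mod f). Multiplying by 2^(-1) ≡ 6 in F_11 gives a(x)^(-1) ≡ 6·(x^2 + 3) ≡ 6x^2 + 7 (mod f). Check: (2x^2 + 3x + 4)·(6x^2 + 7) = x^4 + 7x^3 + 5x^2 + 10x + 6 ≡ 1 (mod x^3 + 4x^2 + 4x + 9).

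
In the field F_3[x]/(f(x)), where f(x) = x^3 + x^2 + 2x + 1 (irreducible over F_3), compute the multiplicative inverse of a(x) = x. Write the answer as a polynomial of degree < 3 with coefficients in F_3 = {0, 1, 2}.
a(x)^(-1) ≡ 2x^2 + 2x + 1 (mod f(x))

Since f is irreducible over F_3, F_3[x]/(f) is a field and a(x) ≠ 0 has an inverse. Apply the extended Euclidean algorithm to f(x) and a(x) in F_3[x]: f(x) = (x^2 + x + 2)·a(x) + (1). The last nonzero remainder is the constant 1 = gcd(f, a) in F_3. Back-substituting through the division chain expresses 1 = s(x)·a(x) + t(x)·f(x) with s(x) ≡ 2x^2 + 2x + 1 (mod f), so a(x)^(-1) ≡ s(x) = 2x^2 + 2x + 1 (mod f). Check: (x)·(2x^2 + 2x + 1) = 2x^3 + 2x^2 + x ≡ 1 (mod x^3 + x^2 + 2x + 1).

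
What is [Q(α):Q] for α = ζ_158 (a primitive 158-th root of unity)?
[Q(α):Q] = 78

The minimal polynomial of ζ_158 over Q is the 158-th cyclotomic polynomial Φ_158(x), which is irreducible over Q and has degree φ(158) = 78. Hence [Q(α):Q] = φ(158) = 78.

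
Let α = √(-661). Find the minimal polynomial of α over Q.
m_α(x) = x^2 + 661

α satisfies α^2 + 661 = 0, so x^2 + 661 annihilates α. Since d = -661 is squarefree and ≠ 1, it is not a perfect square in Q, so x^2 + 661 has no rational root and is therefore irreducible over Q (a degree-2 polynomial over a field is irreducible iff it has no root). Hence m_α(x) = x^2 + 661.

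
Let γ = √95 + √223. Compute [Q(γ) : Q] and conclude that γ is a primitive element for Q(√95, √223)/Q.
[Q(γ) : Q] = 4 (equivalently, Q(γ) = Q(√95, √223))

Obviously Q(γ) ⊆ Q(√95, √223), and [Q(√95, √223):Q] = 4 (since 95, 223 are distinct squarefree integers > 1 with 21185 not a perfect square). To show equality we compute the minimal polynomial of γ. From γ = √95 + √223: γ^2 = 95 + 2√(21185) + 223 = 318 + 2√(21185), so γ^2 - 318 = 2√(21185); squaring, (γ^2 - 318)^2 = 4·21185, i.e. γ^4 - 636γ^2 + 101124 - 84740 = 0, i.e. γ^4 - 636γ^2 + 16384 = 0. So γ is a root of x^4 - 636x^2 + 16384. This polynomial is irreducible over Q: it has no rational root (each ±√95 ± √223 is irrational), and any factorization into two quadratics over Q would force √(21185) ∈ Q (pairing opposite roots) or √95, √223 ∈ Q (other pairings), all impossible. Hence [Q(γ):Q] = 4 = [Q(√95, √223):Q], so Q(γ) = Q(√95, √223).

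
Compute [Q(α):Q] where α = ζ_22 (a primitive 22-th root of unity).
[Q(α):Q] = 10

The minimal polynomial of ζ_22 over Q is the 22-th cyclotomic polynomial Φ_22(x), which is irreducible over Q and has degree φ(22) = 10. Hence [Q(α):Q] = φ(22) = 10.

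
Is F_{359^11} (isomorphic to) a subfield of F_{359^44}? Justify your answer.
Yes: F_{359^11} is a subfield of F_{359^44}

F_{p^m} embeds in F_{p^n} iff m | n (since F_{p^n} is the splitting field of x^(p^n) - x, and F_{p^m} ⊂ F_{p^n} forces p^n to be a power of p^m, i.e. m | n; conversely if m | n then every root of x^(p^m) - x is a root of x^(p^n) - x). Here 11 | 44 (since 44 = 4·11), so F_{359^11} is a subfield of F_{359^44}, and [F_{359^44} : F_{359^11}] = 44/11 = 4.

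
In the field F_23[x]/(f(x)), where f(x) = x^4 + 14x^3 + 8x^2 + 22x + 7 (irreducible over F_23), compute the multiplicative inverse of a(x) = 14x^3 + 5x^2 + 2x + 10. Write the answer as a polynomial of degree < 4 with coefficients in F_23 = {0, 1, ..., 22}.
a(x)^(-1) ≡ 16x^3 + 10x^2 + 11x + 5 (mod f(x))

Since f is irreducible over F_23, F_23[x]/(f) is a field and a(x) ≠ 0 has an inverse. Apply the extended Euclidean algorithm to f(x) and a(x) in F_23[x]: f(x) = (5x + 14)·a(x) + (20x^2 + 13x + 5);  a(x) = (3x + 19)·(20x^2 + 13x + 5) + (16x + 7);  (20x^2 + 13x + 5) = (7x + 15)·(16x + 7) + (15). The last nonzero remainder is the constant 15 = gcd(f, a) in F_23. Back-substituting through the division chain expresses 15 = s(x)·a(x) + t(x)·f(x) with s(x) ≡ 10x^3 + 12x^2 + 4x + 6 (mod f), so (10x^3 + 12x^2 + 4x + 6)·a(x) ≡ 15 (mod f). Multiplying by 15^(-1) ≡ 20 in F_23 gives a(x)^(-1) ≡ 20·(10x^3 + 12x^2 + 4x + 6) ≡ 16x^3 + 10x^2 + 11x + 5 (mod f). Check: (14x^3 + 5x^2 + 2x + 10)·(16x^3 + 10x^2 + 11x + 5) = 17x^6 + 13x^5 + 6x^4 + 6x^3 + 9x^2 + 5x + 4 ≡ 1 (mod x^4 + 14x^3 + 8x^2 + 22x + 7).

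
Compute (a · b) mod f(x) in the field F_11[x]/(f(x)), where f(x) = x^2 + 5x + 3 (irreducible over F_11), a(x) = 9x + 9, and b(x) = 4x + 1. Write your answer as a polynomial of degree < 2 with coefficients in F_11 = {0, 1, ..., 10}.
a · b ≡ 8x (mod f(x))

Multiply in F_11[x]: a(x)·b(x) = (9x + 9)·(4x + 1) = 3x^2 + x + 9. This has degree ≥ 2, so divide by f(x) over F_11: 3x^2 + x + 9 = (3)·(x^2 + 5x + 3) + (8x). Hence a·b ≡ 8x (mod f). (F_11[x]/(f) is a field with 11^2 = 121 elements since f is irreducible of degree 2.)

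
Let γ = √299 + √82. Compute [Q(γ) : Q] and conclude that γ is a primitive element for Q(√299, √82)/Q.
[Q(γ) : Q] = 4 (equivalently, Q(γ) = Q(√299, √82))

Obviously Q(γ) ⊆ Q(√299, √82), and [Q(√299, √82):Q] = 4 (since 299, 82 are distinct squarefree integers > 1 with 24518 not a perfect square). To show equality we compute the minimal polynomial of γ. From γ = √299 + √82: γ^2 = 299 + 2√(24518) + 82 = 381 + 2√(24518), so γ^2 - 381 = 2√(24518); squaring, (γ^2 - 381)^2 = 4·24518, i.e. γ^4 - 762γ^2 + 145161 - 98072 = 0, i.e. γ^4 - 762γ^2 + 47089 = 0. So γ is a root of x^4 - 762x^2 + 47089. This polynomial is irreducible over Q: it has no rational root (each ±√299 ± √82 is irrational), and any factorization into two quadratics over Q would force √(24518) ∈ Q (pairing opposite roots) or √299, √82 ∈ Q (other pairings), all impossible. Hence [Q(γ):Q] = 4 = [Q(√299, √82):Q], so Q(γ) = Q(√299, √82).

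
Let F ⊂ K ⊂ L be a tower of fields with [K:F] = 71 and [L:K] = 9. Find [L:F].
[L:F] = 639

The tower law says that for any tower of field extensions F ⊂ K ⊂ L with finite degrees, [L:F] = [L:K] · [K:F]. Here this gives [L:F] = 9 · 71 = 639.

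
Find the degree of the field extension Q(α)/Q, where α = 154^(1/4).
[Q(α):Q] = 4

α is a root of x^4 - 154. By Eisenstein's criterion at the prime p = 2 (which divides the constant term 154 but p^2 = 4 does not, since 154 is squarefree), x^4 - 154 is irreducible over Q. Hence [Q(α):Q] = 4.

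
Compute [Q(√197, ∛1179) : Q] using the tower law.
[Q(√197, ∛1179) : Q] = 6

Let L = Q(√197, ∛1179). Since Q(√197) ⊂ L and [Q(√197):Q] = 2, the tower law gives 2 | [L:Q]. Likewise Q(∛1179) ⊂ L with [Q(∛1179):Q] = 3 (because 1179 is not a perfect cube), so 3 | [L:Q]. As gcd(2,3) = 1, [L:Q] is divisible by 6. Conversely L is generated over Q by √197 and ∛1179, so [L:Q] ≤ 2·3 = 6. Therefore [Q(√197, ∛1179) : Q] = 6.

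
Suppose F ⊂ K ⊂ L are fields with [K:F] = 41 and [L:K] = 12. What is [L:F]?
[L:F] = 492

The tower law says that for any tower of field extensions F ⊂ K ⊂ L with finite degrees, [L:F] = [L:K] · [K:F]. Here this gives [L:F] = 12 · 41 = 492.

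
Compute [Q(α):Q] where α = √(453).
[Q(α):Q] = 2

[Q(α):Q] equals the degree of the minimal polynomial of α. Here α^2 = 453 and x^2 - 453 is irreducible (d = 453 is squarefree, ≠ 1, hence not a square), so deg(m_α) = 2. Thus [Q(α):Q] = 2.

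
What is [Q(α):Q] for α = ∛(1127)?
[Q(α):Q] = 3

The minimal polynomial of α is x^3 - 1127, irreducible over Q since 1127 is not a perfect cube (so x^3 - 1127 has no rational root). Hence [Q(α):Q] = deg(m_α) = 3.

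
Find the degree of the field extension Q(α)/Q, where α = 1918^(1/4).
[Q(α):Q] = 4

α is a root of x^4 - 1918. By Eisenstein's criterion at the prime p = 2 (which divides the constant term 1918 but p^2 = 4 does not, since 1918 is squarefree), x^4 - 1918 is irreducible over Q. Hence [Q(α):Q] = 4.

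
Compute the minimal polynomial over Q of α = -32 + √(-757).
m_α(x) = x^2 + 64x + 1781

From α + 32 = √(-757), squaring gives (α + 32)^2 = -757, i.e. α^2 + 64α + 1024 = -757, so α^2 + 64α + 1781 = 0. The discriminant of x^2 + 64x + 1781 is (64)^2 - 4·(1781) = 4096 - 7124 = -3028, and 4·(-757) is not a perfect square in Q since -757 is squarefree and ≠ 1. Hence x^2 + 64x + 1781 is irreducible over Q and is the minimal polynomial of α.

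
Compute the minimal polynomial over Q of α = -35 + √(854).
m_α(x) = x^2 + 70x + 371

From α + 35 = √(854), squaring gives (α + 35)^2 = 854, i.e. α^2 + 70α + 1225 = 854, so α^2 + 70α + 371 = 0. The discriminant of x^2 + 70x + 371 is (70)^2 - 4·(371) = 4900 - 1484 = 3416, and 4·(854) is not a perfect square in Q since 854 is squarefree and ≠ 1. Hence x^2 + 70x + 371 is irreducible over Q and is the minimal polynomial of α.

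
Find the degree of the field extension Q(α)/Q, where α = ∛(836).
[Q(α):Q] = 3

The minimal polynomial of α is x^3 - 836, irreducible over Q since 836 is not a perfect cube (so x^3 - 836 has no rational root). Hence [Q(α):Q] = deg(m_α) = 3.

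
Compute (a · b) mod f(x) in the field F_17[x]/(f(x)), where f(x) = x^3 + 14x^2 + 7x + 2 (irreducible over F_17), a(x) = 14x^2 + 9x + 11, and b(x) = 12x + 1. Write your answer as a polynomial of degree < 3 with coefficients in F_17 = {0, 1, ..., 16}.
a · b ≡ 14x^2 + 2x + 15 (mod f(x))

Multiply in F_17[x]: a(x)·b(x) = (14x^2 + 9x + 11)·(12x + 1) = 15x^3 + 3x^2 + 5x + 11. This has degree ≥ 3, so divide by f(x) over F_17: 15x^3 + 3x^2 + 5x + 11 = (15)·(x^3 + 14x^2 + 7x + 2) + (14x^2 + 2x + 15). Hence a·b ≡ 14x^2 + 2x + 15 (mod f). (F_17[x]/(f) is a field with 17^3 = 4913 elements since f is irreducible of degree 3.)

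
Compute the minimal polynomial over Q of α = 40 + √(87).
m_α(x) = x^2 - 80x + 1513

From α - 40 = √(87), squaring gives (α - 40)^2 = 87, i.e. α^2 - 80α + 1600 = 87, so α^2 - 80α + 1513 = 0. The discriminant of x^2 - 80x + 1513 is (-80)^2 - 4·(1513) = 6400 - 6052 = 348, and 4·(87) is not a perfect square in Q since 87 is squarefree and ≠ 1. Hence x^2 - 80x + 1513 is irreducible over Q and is the minimal polynomial of α.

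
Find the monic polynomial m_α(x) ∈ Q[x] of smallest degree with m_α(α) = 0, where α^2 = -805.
m_α(x) = x^2 + 805

α satisfies α^2 + 805 = 0, so x^2 + 805 annihilates α. Since d = -805 is squarefree and ≠ 1, it is not a perfect square in Q, so x^2 + 805 has no rational root and is therefore irreducible over Q (a degree-2 polynomial over a field is irreducible iff it has no root). Hence m_α(x) = x^2 + 805.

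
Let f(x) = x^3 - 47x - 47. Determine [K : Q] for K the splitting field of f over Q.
[K : Q] = 6

By the rational root test, any rational root of the monic integer polynomial f(x) = x^3 - 47x - 47 must be an integer dividing the constant term -47, i.e. one of ±{1, 47}. Evaluating: f(1) = -93, f(-1) = -1, f(47) = 101567, f(-47) = -101661; none is 0, so f has no rational root and is therefore irreducible over Q (a cubic with no linear factor over a field is irreducible). For an irreducible cubic, the Galois group is A_3 or S_3 according as the discriminant disc(f) = -4a^3 - 27b^2 = -4·(-47)^3 - 27·(-47)^2 = 355649 is or is not a square in Q. Here disc(f) = 355649 is not a perfect square in Q, so the Galois group of f over Q is not contained in A_3 and must be all of S_3. The splitting field has degree |S_3| = 6 over Q, so [K : Q] = 6.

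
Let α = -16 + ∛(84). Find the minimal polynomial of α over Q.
m_α(x) = x^3 + 48x^2 + 768x + 4012

Set β = α + 16 = ∛(84), so β^3 = 84. Then (α + 16)^3 - 84 = 0, i.e. α is a root of g(x) = (x + 16)^3 - 84 = x^3 + 48x^2 + 768x + 4012. Since g(x) = h(x + 16) where h(x) = x^3 - 84, and h is irreducible over Q (because 84 is not a perfect cube, so h has no rational root, and a monic cubic with no rational root is irreducible), g is also irreducible (irreducibility is preserved under the substitution x → x + 16). Hence m_α(x) = x^3 + 48x^2 + 768x + 4012.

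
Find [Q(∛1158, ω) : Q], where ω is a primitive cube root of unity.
[Q(∛1158, ω) : Q] = 6

[Q(∛1158):Q] = 3 (min poly x^3 - 1158, irreducible since 1158 is not a perfect cube). [Q(ω):Q] = 2 (min poly x^2 + x + 1). Since Q(∛1158) ⊂ R and ω ∉ R, we have ω ∉ Q(∛1158), so x^2 + x + 1 remains irreducible over Q(∛1158) and [Q(∛1158, ω) : Q(∛1158)] = 2. By the tower law, [Q(∛1158, ω) : Q] = 3 · 2 = 6. (In fact Q(∛1158, ω) is the splitting field of x^3 - 1158 over Q.)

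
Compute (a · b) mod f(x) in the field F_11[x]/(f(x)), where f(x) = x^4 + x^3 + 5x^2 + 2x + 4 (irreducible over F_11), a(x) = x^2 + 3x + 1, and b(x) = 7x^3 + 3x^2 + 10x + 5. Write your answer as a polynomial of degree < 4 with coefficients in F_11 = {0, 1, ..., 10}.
a · b ≡ 7x^3 + 5x^2 + 7x + 3 (mod f(x))

Multiply in F_11[x]: a(x)·b(x) = (x^2 + 3x + 1)·(7x^3 + 3x^2 + 10x + 5) = 7x^5 + 2x^4 + 4x^3 + 5x^2 + 3x + 5. This has degree ≥ 4, so divide by f(x) over F_11: 7x^5 + 2x^4 + 4x^3 + 5x^2 + 3x + 5 = (7x + 6)·(x^4 + x^3 + 5x^2 + 2x + 4) + (7x^3 + 5x^2 + 7x + 3). Hence a·b ≡ 7x^3 + 5x^2 + 7x + 3 (mod f). (F_11[x]/(f) is a field with 11^4 = 14641 elements since f is irreducible of degree 4.)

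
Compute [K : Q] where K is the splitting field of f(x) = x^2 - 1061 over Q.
[K : Q] = 2

f(x) = x^2 - 1061 factors as (x - √1061)(x + √1061). The splitting field is K = Q(√1061). Since 1061 is squarefree and > 1, it is not a perfect square, so x^2 - 1061 is irreducible over Q and [Q(√1061) : Q] = 2. Hence [K : Q] = 2.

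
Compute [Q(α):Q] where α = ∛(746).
[Q(α):Q] = 3

The minimal polynomial of α is x^3 - 746, irreducible over Q since 746 is not a perfect cube (so x^3 - 746 has no rational root). Hence [Q(α):Q] = deg(m_α) = 3.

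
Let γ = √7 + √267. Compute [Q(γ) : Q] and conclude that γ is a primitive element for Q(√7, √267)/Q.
[Q(γ) : Q] = 4 (equivalently, Q(γ) = Q(√7, √267))

Obviously Q(γ) ⊆ Q(√7, √267), and [Q(√7, √267):Q] = 4 (since 7, 267 are distinct squarefree integers > 1 with 1869 not a perfect square). To show equality we compute the minimal polynomial of γ. From γ = √7 + √267: γ^2 = 7 + 2√(1869) + 267 = 274 + 2√(1869), so γ^2 - 274 = 2√(1869); squaring, (γ^2 - 274)^2 = 4·1869, i.e. γ^4 - 548γ^2 + 75076 - 7476 = 0, i.e. γ^4 - 548γ^2 + 67600 = 0. So γ is a root of x^4 - 548x^2 + 67600. This polynomial is irreducible over Q: it has no rational root (each ±√7 ± √267 is irrational), and any factorization into two quadratics over Q would force √(1869) ∈ Q (pairing opposite roots) or √7, √267 ∈ Q (other pairings), all impossible. Hence [Q(γ):Q] = 4 = [Q(√7, √267):Q], so Q(γ) = Q(√7, √267).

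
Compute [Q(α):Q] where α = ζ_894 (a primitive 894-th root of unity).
[Q(α):Q] = 296

The minimal polynomial of ζ_894 over Q is the 894-th cyclotomic polynomial Φ_894(x), which is irreducible over Q and has degree φ(894) = 296. Hence [Q(α):Q] = φ(894) = 296.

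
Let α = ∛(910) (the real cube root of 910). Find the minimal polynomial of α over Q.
m_α(x) = x^3 - 910

α satisfies α^3 = 910, so x^3 - 910 annihilates α. By the rational root test, a rational root p/q (in lowest terms) of x^3 - 910 would satisfy p^3 = 910 q^3, forcing q = 1 and p^3 = 910; but 910 is not a perfect cube, contradiction. A monic cubic over Q with no rational root is irreducible (any nontrivial factorization would include a linear factor). Hence x^3 - 910 is the minimal polynomial of α, and in particular [Q(α):Q] = 3.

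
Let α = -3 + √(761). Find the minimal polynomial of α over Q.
m_α(x) = x^2 + 6x - 752

From α + 3 = √(761), squaring gives (α + 3)^2 = 761, i.e. α^2 + 6α + 9 = 761, so α^2 + 6α - 752 = 0. The discriminant of x^2 + 6x - 752 is (6)^2 - 4·(-752) = 36 + 3008 = 3044, and 4·(761) is not a perfect square in Q since 761 is squarefree and ≠ 1. Hence x^2 + 6x - 752 is irreducible over Q and is the minimal polynomial of α.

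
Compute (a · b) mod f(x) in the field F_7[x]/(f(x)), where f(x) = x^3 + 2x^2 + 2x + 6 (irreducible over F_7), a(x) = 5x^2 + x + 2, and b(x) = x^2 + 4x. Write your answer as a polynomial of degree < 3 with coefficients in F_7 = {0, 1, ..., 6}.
a · b ≡ 2x^2 + 5x + 4 (mod f(x))

Multiply in F_7[x]: a(x)·b(x) = (5x^2 + x + 2)·(x^2 + 4x) = 5x^4 + 6x^2 + x. This has degree ≥ 3, so divide by f(x) over F_7: 5x^4 + 6x^2 + x = (5x + 4)·(x^3 + 2x^2 + 2x + 6) + (2x^2 + 5x + 4). Hence a·b ≡ 2x^2 + 5x + 4 (mod f). (F_7[x]/(f) is a field with 7^3 = 343 elements since f is irreducible of degree 3.)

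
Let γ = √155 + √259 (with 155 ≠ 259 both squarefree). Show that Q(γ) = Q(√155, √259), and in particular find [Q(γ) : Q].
[Q(γ) : Q] = 4 (equivalently, Q(γ) = Q(√155, √259))

Obviously Q(γ) ⊆ Q(√155, √259), and [Q(√155, √259):Q] = 4 (since 155, 259 are distinct squarefree integers > 1 with 40145 not a perfect square). To show equality we compute the minimal polynomial of γ. From γ = √155 + √259: γ^2 = 155 + 2√(40145) + 259 = 414 + 2√(40145), so γ^2 - 414 = 2√(40145); squaring, (γ^2 - 414)^2 = 4·40145, i.e. γ^4 - 828γ^2 + 171396 - 160580 = 0, i.e. γ^4 - 828γ^2 + 10816 = 0. So γ is a root of x^4 - 828x^2 + 10816. This polynomial is irreducible over Q: it has no rational root (each ±√155 ± √259 is irrational), and any factorization into two quadratics over Q would force √(40145) ∈ Q (pairing opposite roots) or √155, √259 ∈ Q (other pairings), all impossible. Hence [Q(γ):Q] = 4 = [Q(√155, √259):Q], so Q(γ) = Q(√155, √259).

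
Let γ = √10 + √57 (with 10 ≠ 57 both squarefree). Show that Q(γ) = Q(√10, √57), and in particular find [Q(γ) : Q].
[Q(γ) : Q] = 4 (equivalently, Q(γ) = Q(√10, √57))

Obviously Q(γ) ⊆ Q(√10, √57), and [Q(√10, √57):Q] = 4 (since 10, 57 are distinct squarefree integers > 1 with 570 not a perfect square). To show equality we compute the minimal polynomial of γ. From γ = √10 + √57: γ^2 = 10 + 2√(570) + 57 = 67 + 2√(570), so γ^2 - 67 = 2√(570); squaring, (γ^2 - 67)^2 = 4·570, i.e. γ^4 - 134γ^2 + 4489 - 2280 = 0, i.e. γ^4 - 134γ^2 + 2209 = 0. So γ is a root of x^4 - 134x^2 + 2209. This polynomial is irreducible over Q: it has no rational root (each ±√10 ± √57 is irrational), and any factorization into two quadratics over Q would force √(570) ∈ Q (pairing opposite roots) or √10, √57 ∈ Q (other pairings), all impossible. Hence [Q(γ):Q] = 4 = [Q(√10, √57):Q], so Q(γ) = Q(√10, √57).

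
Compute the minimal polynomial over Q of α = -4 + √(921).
m_α(x) = x^2 + 8x - 905

From α + 4 = √(921), squaring gives (α + 4)^2 = 921, i.e. α^2 + 8α + 16 = 921, so α^2 + 8α - 905 = 0. The discriminant of x^2 + 8x - 905 is (8)^2 - 4·(-905) = 64 + 3620 = 3684, and 4·(921) is not a perfect square in Q since 921 is squarefree and ≠ 1. Hence x^2 + 8x - 905 is irreducible over Q and is the minimal polynomial of α.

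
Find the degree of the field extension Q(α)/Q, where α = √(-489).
[Q(α):Q] = 2

[Q(α):Q] equals the degree of the minimal polynomial of α. Here α^2 = -489 and x^2 + 489 is irreducible (d = -489 is squarefree, ≠ 1, hence not a square), so deg(m_α) = 2. Thus [Q(α):Q] = 2.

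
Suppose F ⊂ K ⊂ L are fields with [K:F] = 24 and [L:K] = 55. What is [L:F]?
[L:F] = 1320

The tower law says that for any tower of field extensions F ⊂ K ⊂ L with finite degrees, [L:F] = [L:K] · [K:F]. Here this gives [L:F] = 55 · 24 = 1320.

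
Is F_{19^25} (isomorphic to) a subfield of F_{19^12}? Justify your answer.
No: F_{19^25} is not a subfield of F_{19^12}

F_{p^m} embeds in F_{p^n} iff m | n. Here 25 ∤ 12 (since 12 = 0·25 + 12 with remainder 12 ≠ 0), so F_{19^25} is not a subfield of F_{19^12}. Equivalently: if it were, the tower law would give 25 = [F_{19^25}:F_19] dividing [F_{19^12}:F_19] = 12, contradiction.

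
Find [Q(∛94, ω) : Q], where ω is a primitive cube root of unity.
[Q(∛94, ω) : Q] = 6

[Q(∛94):Q] = 3 (min poly x^3 - 94, irreducible since 94 is not a perfect cube). [Q(ω):Q] = 2 (min poly x^2 + x + 1). Since Q(∛94) ⊂ R and ω ∉ R, we have ω ∉ Q(∛94), so x^2 + x + 1 remains irreducible over Q(∛94) and [Q(∛94, ω) : Q(∛94)] = 2. By the tower law, [Q(∛94, ω) : Q] = 3 · 2 = 6. (In fact Q(∛94, ω) is the splitting field of x^3 - 94 over Q.)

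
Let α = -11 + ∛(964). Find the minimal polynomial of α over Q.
m_α(x) = x^3 + 33x^2 + 363x + 367

Set β = α + 11 = ∛(964), so β^3 = 964. Then (α + 11)^3 - 964 = 0, i.e. α is a root of g(x) = (x + 11)^3 - 964 = x^3 + 33x^2 + 363x + 367. Since g(x) = h(x + 11) where h(x) = x^3 - 964, and h is irreducible over Q (because 964 is not a perfect cube, so h has no rational root, and a monic cubic with no rational root is irreducible), g is also irreducible (irreducibility is preserved under the substitution x → x + 11). Hence m_α(x) = x^3 + 33x^2 + 363x + 367.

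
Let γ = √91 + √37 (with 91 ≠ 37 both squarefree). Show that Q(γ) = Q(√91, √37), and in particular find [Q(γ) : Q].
[Q(γ) : Q] = 4 (equivalently, Q(γ) = Q(√91, √37))

Obviously Q(γ) ⊆ Q(√91, √37), and [Q(√91, √37):Q] = 4 (since 91, 37 are distinct squarefree integers > 1 with 3367 not a perfect square). To show equality we compute the minimal polynomial of γ. From γ = √91 + √37: γ^2 = 91 + 2√(3367) + 37 = 128 + 2√(3367), so γ^2 - 128 = 2√(3367); squaring, (γ^2 - 128)^2 = 4·3367, i.e. γ^4 - 256γ^2 + 16384 - 13468 = 0, i.e. γ^4 - 256γ^2 + 2916 = 0. So γ is a root of x^4 - 256x^2 + 2916. This polynomial is irreducible over Q: it has no rational root (each ±√91 ± √37 is irrational), and any factorization into two quadratics over Q would force √(3367) ∈ Q (pairing opposite roots) or √91, √37 ∈ Q (other pairings), all impossible. Hence [Q(γ):Q] = 4 = [Q(√91, √37):Q], so Q(γ) = Q(√91, √37).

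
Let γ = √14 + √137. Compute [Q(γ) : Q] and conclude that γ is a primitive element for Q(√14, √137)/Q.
[Q(γ) : Q] = 4 (equivalently, Q(γ) = Q(√14, √137))

Obviously Q(γ) ⊆ Q(√14, √137), and [Q(√14, √137):Q] = 4 (since 14, 137 are distinct squarefree integers > 1 with 1918 not a perfect square). To show equality we compute the minimal polynomial of γ. From γ = √14 + √137: γ^2 = 14 + 2√(1918) + 137 = 151 + 2√(1918), so γ^2 - 151 = 2√(1918); squaring, (γ^2 - 151)^2 = 4·1918, i.e. γ^4 - 302γ^2 + 22801 - 7672 = 0, i.e. γ^4 - 302γ^2 + 15129 = 0. So γ is a root of x^4 - 302x^2 + 15129. This polynomial is irreducible over Q: it has no rational root (each ±√14 ± √137 is irrational), and any factorization into two quadratics over Q would force √(1918) ∈ Q (pairing opposite roots) or √14, √137 ∈ Q (other pairings), all impossible. Hence [Q(γ):Q] = 4 = [Q(√14, √137):Q], so Q(γ) = Q(√14, √137).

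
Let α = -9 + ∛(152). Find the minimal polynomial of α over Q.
m_α(x) = x^3 + 27x^2 + 243x + 577

Set β = α + 9 = ∛(152), so β^3 = 152. Then (α + 9)^3 - 152 = 0, i.e. α is a root of g(x) = (x + 9)^3 - 152 = x^3 + 27x^2 + 243x + 577. Since g(x) = h(x + 9) where h(x) = x^3 - 152, and h is irreducible over Q (because 152 is not a perfect cube, so h has no rational root, and a monic cubic with no rational root is irreducible), g is also irreducible (irreducibility is preserved under the substitution x → x + 9). Hence m_α(x) = x^3 + 27x^2 + 243x + 577.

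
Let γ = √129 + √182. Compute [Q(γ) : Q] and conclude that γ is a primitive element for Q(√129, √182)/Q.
[Q(γ) : Q] = 4 (equivalently, Q(γ) = Q(√129, √182))

Obviously Q(γ) ⊆ Q(√129, √182), and [Q(√129, √182):Q] = 4 (since 129, 182 are distinct squarefree integers > 1 with 23478 not a perfect square). To show equality we compute the minimal polynomial of γ. From γ = √129 + √182: γ^2 = 129 + 2√(23478) + 182 = 311 + 2√(23478), so γ^2 - 311 = 2√(23478); squaring, (γ^2 - 311)^2 = 4·23478, i.e. γ^4 - 622γ^2 + 96721 - 93912 = 0, i.e. γ^4 - 622γ^2 + 2809 = 0. So γ is a root of x^4 - 622x^2 + 2809. This polynomial is irreducible over Q: it has no rational root (each ±√129 ± √182 is irrational), and any factorization into two quadratics over Q would force √(23478) ∈ Q (pairing opposite roots) or √129, √182 ∈ Q (other pairings), all impossible. Hence [Q(γ):Q] = 4 = [Q(√129, √182):Q], so Q(γ) = Q(√129, √182).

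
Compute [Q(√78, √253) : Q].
[Q(√78, √253) : Q] = 4

[Q(√78):Q] = 2 (min poly x^2 - 78, irreducible since 78 is squarefree > 1). For the top step, suppose √253 ∈ Q(√78), say √253 = c + d√78 with c, d ∈ Q. Squaring: 253 = c^2 + 78d^2 + 2cd√78. Since √78 ∉ Q this forces 2cd = 0. If d = 0 then √253 = c ∈ Q, contradicting 253 squarefree > 1. If c = 0 then 253 = 78d^2, so 78·253 = (78d)^2 is a perfect square in Q — but 78·253 = 19734 is not a perfect square (since 78 and 253 are distinct squarefree integers). Contradiction. Hence √253 ∉ Q(√78), so x^2 - 253 stays irreducible over Q(√78) and [Q(√78, √253) : Q(√78)] = 2. By the tower law, [Q(√78, √253) : Q] = 2 · 2 = 4.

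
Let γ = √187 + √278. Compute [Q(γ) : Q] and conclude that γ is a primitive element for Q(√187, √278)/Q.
[Q(γ) : Q] = 4 (equivalently, Q(γ) = Q(√187, √278))

Obviously Q(γ) ⊆ Q(√187, √278), and [Q(√187, √278):Q] = 4 (since 187, 278 are distinct squarefree integers > 1 with 51986 not a perfect square). To show equality we compute the minimal polynomial of γ. From γ = √187 + √278: γ^2 = 187 + 2√(51986) + 278 = 465 + 2√(51986), so γ^2 - 465 = 2√(51986); squaring, (γ^2 - 465)^2 = 4·51986, i.e. γ^4 - 930γ^2 + 216225 - 207944 = 0, i.e. γ^4 - 930γ^2 + 8281 = 0. So γ is a root of x^4 - 930x^2 + 8281. This polynomial is irreducible over Q: it has no rational root (each ±√187 ± √278 is irrational), and any factorization into two quadratics over Q would force √(51986) ∈ Q (pairing opposite roots) or √187, √278 ∈ Q (other pairings), all impossible. Hence [Q(γ):Q] = 4 = [Q(√187, √278):Q], so Q(γ) = Q(√187, √278).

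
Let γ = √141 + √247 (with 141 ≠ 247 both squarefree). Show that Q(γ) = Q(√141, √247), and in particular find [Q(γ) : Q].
[Q(γ) : Q] = 4 (equivalently, Q(γ) = Q(√141, √247))

Obviously Q(γ) ⊆ Q(√141, √247), and [Q(√141, √247):Q] = 4 (since 141, 247 are distinct squarefree integers > 1 with 34827 not a perfect square). To show equality we compute the minimal polynomial of γ. From γ = √141 + √247: γ^2 = 141 + 2√(34827) + 247 = 388 + 2√(34827), so γ^2 - 388 = 2√(34827); squaring, (γ^2 - 388)^2 = 4·34827, i.e. γ^4 - 776γ^2 + 150544 - 139308 = 0, i.e. γ^4 - 776γ^2 + 11236 = 0. So γ is a root of x^4 - 776x^2 + 11236. This polynomial is irreducible over Q: it has no rational root (each ±√141 ± √247 is irrational), and any factorization into two quadratics over Q would force √(34827) ∈ Q (pairing opposite roots) or √141, √247 ∈ Q (other pairings), all impossible. Hence [Q(γ):Q] = 4 = [Q(√141, √247):Q], so Q(γ) = Q(√141, √247).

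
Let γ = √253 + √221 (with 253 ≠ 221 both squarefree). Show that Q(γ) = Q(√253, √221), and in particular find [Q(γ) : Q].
[Q(γ) : Q] = 4 (equivalently, Q(γ) = Q(√253, √221))

Obviously Q(γ) ⊆ Q(√253, √221), and [Q(√253, √221):Q] = 4 (since 253, 221 are distinct squarefree integers > 1 with 55913 not a perfect square). To show equality we compute the minimal polynomial of γ. From γ = √253 + √221: γ^2 = 253 + 2√(55913) + 221 = 474 + 2√(55913), so γ^2 - 474 = 2√(55913); squaring, (γ^2 - 474)^2 = 4·55913, i.e. γ^4 - 948γ^2 + 224676 - 223652 = 0, i.e. γ^4 - 948γ^2 + 1024 = 0. So γ is a root of x^4 - 948x^2 + 1024. This polynomial is irreducible over Q: it has no rational root (each ±√253 ± √221 is irrational), and any factorization into two quadratics over Q would force √(55913) ∈ Q (pairing opposite roots) or √253, √221 ∈ Q (other pairings), all impossible. Hence [Q(γ):Q] = 4 = [Q(√253, √221):Q], so Q(γ) = Q(√253, √221).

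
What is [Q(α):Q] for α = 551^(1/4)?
[Q(α):Q] = 4

α is a root of x^4 - 551. By Eisenstein's criterion at the prime p = 19 (which divides the constant term 551 but p^2 = 361 does not, since 551 is squarefree), x^4 - 551 is irreducible over Q. Hence [Q(α):Q] = 4.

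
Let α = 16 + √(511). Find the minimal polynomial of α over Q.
m_α(x) = x^2 - 32x - 255

From α - 16 = √(511), squaring gives (α - 16)^2 = 511, i.e. α^2 - 32α + 256 = 511, so α^2 - 32α - 255 = 0. The discriminant of x^2 - 32x - 255 is (-32)^2 - 4·(-255) = 1024 + 1020 = 2044, and 4·(511) is not a perfect square in Q since 511 is squarefree and ≠ 1. Hence x^2 - 32x - 255 is irreducible over Q and is the minimal polynomial of α.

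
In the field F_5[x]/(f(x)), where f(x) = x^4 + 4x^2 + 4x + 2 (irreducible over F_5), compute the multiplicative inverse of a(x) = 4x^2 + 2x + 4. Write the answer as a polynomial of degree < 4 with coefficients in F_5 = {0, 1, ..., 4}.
a(x)^(-1) ≡ 4x^3 + 2x + 3 (mod f(x))

Since f is irreducible over F_5, F_5[x]/(f) is a field and a(x) ≠ 0 has an inverse. Apply the extended Euclidean algorithm to f(x) and a(x) in F_5[x]: f(x) = (4x^2 + 3x + 3)·a(x) + (x);  a(x) = (4x + 2)·(x) + (4). The last nonzero remainder is the constant 4 = gcd(f, a) in F_5. Back-substituting through the division chain expresses 4 = s(x)·a(x) + t(x)·f(x) with s(x) ≡ x^3 + 3x + 2 (mod f), so (x^3 + 3x + 2)·a(x) ≡ 4 (mod f). Multiplying by 4^(-1) ≡ 4 in F_5 gives a(x)^(-1) ≡ 4·(x^3 + 3x + 2) ≡ 4x^3 + 2x + 3 (mod f). Check: (4x^2 + 2x + 4)·(4x^3 + 2x + 3) = x^5 + 3x^4 + 4x^3 + x^2 + 4x + 2 ≡ 1 (mod x^4 + 4x^2 + 4x + 2).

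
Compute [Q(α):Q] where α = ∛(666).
[Q(α):Q] = 3

The minimal polynomial of α is x^3 - 666, irreducible over Q since 666 is not a perfect cube (so x^3 - 666 has no rational root). Hence [Q(α):Q] = deg(m_α) = 3.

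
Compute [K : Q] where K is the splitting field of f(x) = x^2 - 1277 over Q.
[K : Q] = 2

f(x) = x^2 - 1277 factors as (x - √1277)(x + √1277). The splitting field is K = Q(√1277). Since 1277 is squarefree and > 1, it is not a perfect square, so x^2 - 1277 is irreducible over Q and [Q(√1277) : Q] = 2. Hence [K : Q] = 2.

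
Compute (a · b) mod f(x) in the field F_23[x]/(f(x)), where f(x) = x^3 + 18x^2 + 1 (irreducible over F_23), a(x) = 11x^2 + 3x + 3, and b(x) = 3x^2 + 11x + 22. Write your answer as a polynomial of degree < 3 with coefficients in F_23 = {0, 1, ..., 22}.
a · b ≡ 11x^2 + 20x + 1 (mod f(x))

Multiply in F_23[x]: a(x)·b(x) = (11x^2 + 3x + 3)·(3x^2 + 11x + 22) = 10x^4 + 15x^3 + 8x^2 + 7x + 20. This has degree ≥ 3, so divide by f(x) over F_23: 10x^4 + 15x^3 + 8x^2 + 7x + 20 = (10x + 19)·(x^3 + 18x^2 + 1) + (11x^2 + 20x + 1). Hence a·b ≡ 11x^2 + 20x + 1 (mod f). (F_23[x]/(f) is a field with 23^3 = 12167 elements since f is irreducible of degree 3.)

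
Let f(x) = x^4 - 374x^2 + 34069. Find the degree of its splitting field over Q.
[K : Q] = 4

Solving the quadratic in x^2: x^2 = (374 ± √(374^2 - 4·34069))/2 = (374 ± √3600)/2 = (374 ± 60)/2, giving x^2 = 157 or x^2 = 217. So f(x) = (x^2 - 157)(x^2 - 217) and the roots of f are ±√157, ±√217. Hence the splitting field is K = Q(√157, √217). Since 157 and 217 are distinct squarefree integers > 1, their product 34069 is not a perfect square, so √217 ∉ Q(√157). By the tower law [K:Q] = [Q(√157,√217):Q(√157)] · [Q(√157):Q] = 2 · 2 = 4.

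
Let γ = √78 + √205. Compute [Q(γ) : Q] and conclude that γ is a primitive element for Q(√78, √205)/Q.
[Q(γ) : Q] = 4 (equivalently, Q(γ) = Q(√78, √205))

Obviously Q(γ) ⊆ Q(√78, √205), and [Q(√78, √205):Q] = 4 (since 78, 205 are distinct squarefree integers > 1 with 15990 not a perfect square). To show equality we compute the minimal polynomial of γ. From γ = √78 + √205: γ^2 = 78 + 2√(15990) + 205 = 283 + 2√(15990), so γ^2 - 283 = 2√(15990); squaring, (γ^2 - 283)^2 = 4·15990, i.e. γ^4 - 566γ^2 + 80089 - 63960 = 0, i.e. γ^4 - 566γ^2 + 16129 = 0. So γ is a root of x^4 - 566x^2 + 16129. This polynomial is irreducible over Q: it has no rational root (each ±√78 ± √205 is irrational), and any factorization into two quadratics over Q would force √(15990) ∈ Q (pairing opposite roots) or √78, √205 ∈ Q (other pairings), all impossible. Hence [Q(γ):Q] = 4 = [Q(√78, √205):Q], so Q(γ) = Q(√78, √205).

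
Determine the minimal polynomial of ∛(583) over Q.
m_α(x) = x^3 - 583

α satisfies α^3 = 583, so x^3 - 583 annihilates α. By the rational root test, a rational root p/q (in lowest terms) of x^3 - 583 would satisfy p^3 = 583 q^3, forcing q = 1 and p^3 = 583; but 583 is not a perfect cube, contradiction. A monic cubic over Q with no rational root is irreducible (any nontrivial factorization would include a linear factor). Hence x^3 - 583 is the minimal polynomial of α, and in particular [Q(α):Q] = 3.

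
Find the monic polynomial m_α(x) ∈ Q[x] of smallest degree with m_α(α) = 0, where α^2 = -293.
m_α(x) = x^2 + 293

α satisfies α^2 + 293 = 0, so x^2 + 293 annihilates α. Since d = -293 is squarefree and ≠ 1, it is not a perfect square in Q, so x^2 + 293 has no rational root and is therefore irreducible over Q (a degree-2 polynomial over a field is irreducible iff it has no root). Hence m_α(x) = x^2 + 293.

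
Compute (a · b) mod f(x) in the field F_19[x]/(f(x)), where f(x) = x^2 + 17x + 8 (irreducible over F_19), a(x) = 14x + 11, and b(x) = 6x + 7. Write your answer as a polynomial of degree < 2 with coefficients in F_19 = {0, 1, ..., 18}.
a · b ≡ 9x + 13 (mod f(x))

Multiply in F_19[x]: a(x)·b(x) = (14x + 11)·(6x + 7) = 8x^2 + 12x + 1. This has degree ≥ 2, so divide by f(x) over F_19: 8x^2 + 12x + 1 = (8)·(x^2 + 17x + 8) + (9x + 13). Hence a·b ≡ 9x + 13 (mod f). (F_19[x]/(f) is a field with 19^2 = 361 elements since f is irreducible of degree 2.)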